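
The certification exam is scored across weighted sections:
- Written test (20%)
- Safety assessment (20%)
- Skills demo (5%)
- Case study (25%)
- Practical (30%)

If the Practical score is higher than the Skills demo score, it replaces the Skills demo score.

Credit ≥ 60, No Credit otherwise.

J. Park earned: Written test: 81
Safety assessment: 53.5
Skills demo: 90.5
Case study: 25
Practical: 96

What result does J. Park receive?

Practical (96) > Skills demo (90.5), so Skills demo counts as 96.
Weighted total:
  Written test 81 × 0.2 = 16.2
  Safety assessment 53.5 × 0.2 = 10.7
  Skills demo 96 × 0.05 = 4.8
  Case study 25 × 0.25 = 6.25
  Practical 96 × 0.3 = 28.8
Sum = 66.75
66.75 ≥ 60 → Credit

Credit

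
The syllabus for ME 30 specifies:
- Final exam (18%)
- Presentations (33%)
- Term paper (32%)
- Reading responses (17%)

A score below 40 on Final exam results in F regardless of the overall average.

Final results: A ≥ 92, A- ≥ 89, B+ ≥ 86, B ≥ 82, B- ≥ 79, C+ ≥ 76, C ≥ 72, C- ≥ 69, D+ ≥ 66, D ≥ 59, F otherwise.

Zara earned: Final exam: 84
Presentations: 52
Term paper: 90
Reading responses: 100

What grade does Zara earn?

C+

Final exam score 84 ≥ 40: minimum met.
Weighted total:
  Final exam 84 × 0.18 = 15.12
  Presentations 52 × 0.33 = 17.16
  Term paper 90 × 0.32 = 28.8
  Reading responses 100 × 0.17 = 17
Sum = 78.08
78.08 is ≥ 76 and < 79 → C+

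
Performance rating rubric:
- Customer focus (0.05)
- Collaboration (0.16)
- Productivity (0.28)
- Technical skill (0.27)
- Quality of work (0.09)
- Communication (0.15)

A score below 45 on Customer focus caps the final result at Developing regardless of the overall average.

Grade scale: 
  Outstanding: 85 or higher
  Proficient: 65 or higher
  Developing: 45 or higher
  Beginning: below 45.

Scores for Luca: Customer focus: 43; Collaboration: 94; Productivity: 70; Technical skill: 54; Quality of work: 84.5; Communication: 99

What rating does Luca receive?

Customer focus score 43 < 45: minimum not met.
Weighted total:
  Customer focus 43 × 0.05 = 2.15
  Collaboration 94 × 0.16 = 15.04
  Productivity 70 × 0.28 = 19.6
  Technical skill 54 × 0.27 = 14.58
  Quality of work 84.5 × 0.09 = 7.605
  Communication 99 × 0.15 = 14.85
Sum = 73.825
73.825 would be Proficient; cap at Developing applies → Developing.

Developing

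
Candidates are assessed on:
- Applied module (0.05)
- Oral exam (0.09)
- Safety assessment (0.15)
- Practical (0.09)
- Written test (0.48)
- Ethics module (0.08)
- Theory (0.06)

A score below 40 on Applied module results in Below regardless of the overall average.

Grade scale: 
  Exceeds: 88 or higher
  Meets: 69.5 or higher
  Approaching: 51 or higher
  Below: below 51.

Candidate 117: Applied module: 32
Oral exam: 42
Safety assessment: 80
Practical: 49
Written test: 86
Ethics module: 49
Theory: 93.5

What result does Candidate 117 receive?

Below

Applied module score 32 < 40: minimum not met.
Weighted total:
  Applied module 32 × 0.05 = 1.6
  Oral exam 42 × 0.09 = 3.78
  Safety assessment 80 × 0.15 = 12
  Practical 49 × 0.09 = 4.41
  Written test 86 × 0.48 = 41.28
  Ethics module 49 × 0.08 = 3.92
  Theory 93.5 × 0.06 = 5.61
Sum = 72.6
Because the Applied module minimum was not met, the result is Below.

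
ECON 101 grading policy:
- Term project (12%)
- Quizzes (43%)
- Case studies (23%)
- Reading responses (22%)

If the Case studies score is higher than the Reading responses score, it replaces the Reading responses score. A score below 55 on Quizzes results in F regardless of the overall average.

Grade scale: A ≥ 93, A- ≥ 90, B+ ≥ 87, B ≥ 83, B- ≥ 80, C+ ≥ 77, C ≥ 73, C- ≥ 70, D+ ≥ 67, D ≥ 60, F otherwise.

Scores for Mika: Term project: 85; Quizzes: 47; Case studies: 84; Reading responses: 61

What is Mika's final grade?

F

Case studies (84) > Reading responses (61), so Reading responses counts as 84.
Quizzes score 47 < 55: minimum not met.
Weighted total:
  Term project 85 × 0.12 = 10.2
  Quizzes 47 × 0.43 = 20.21
  Case studies 84 × 0.23 = 19.32
  Reading responses 84 × 0.22 = 18.48
Sum = 68.21
Because the Quizzes minimum was not met, the result is F.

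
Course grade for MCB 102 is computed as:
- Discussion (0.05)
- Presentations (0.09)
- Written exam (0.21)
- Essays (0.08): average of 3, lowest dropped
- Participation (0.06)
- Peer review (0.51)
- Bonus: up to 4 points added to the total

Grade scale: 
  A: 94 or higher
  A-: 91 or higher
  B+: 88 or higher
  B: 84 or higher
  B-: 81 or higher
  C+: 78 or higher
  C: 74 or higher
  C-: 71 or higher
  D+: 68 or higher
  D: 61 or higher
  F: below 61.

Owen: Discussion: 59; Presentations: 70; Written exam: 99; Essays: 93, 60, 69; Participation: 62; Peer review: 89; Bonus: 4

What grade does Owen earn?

B+

Essays: drop 60 → average of remaining 2 = 162/2 = 81
Weighted total:
  Discussion 59 × 0.05 = 2.95
  Presentations 70 × 0.09 = 6.3
  Written exam 99 × 0.21 = 20.79
  Essays 81 × 0.08 = 6.48
  Participation 62 × 0.06 = 3.72
  Peer review 89 × 0.51 = 45.39
Sum = 85.63
Bonus: 85.63 + 4 = 89.63
89.63 is ≥ 88 and < 91 → B+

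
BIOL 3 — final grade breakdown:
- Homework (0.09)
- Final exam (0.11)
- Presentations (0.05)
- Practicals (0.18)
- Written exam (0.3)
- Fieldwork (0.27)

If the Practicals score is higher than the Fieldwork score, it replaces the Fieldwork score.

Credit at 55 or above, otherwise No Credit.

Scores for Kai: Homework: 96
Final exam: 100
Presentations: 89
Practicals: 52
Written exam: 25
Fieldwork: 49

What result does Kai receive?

Practicals (52) > Fieldwork (49), so Fieldwork counts as 52.
Weighted total:
  Homework 96 × 0.09 = 8.64
  Final exam 100 × 0.11 = 11
  Presentations 89 × 0.05 = 4.45
  Practicals 52 × 0.18 = 9.36
  Written exam 25 × 0.3 = 7.5
  Fieldwork 52 × 0.27 = 14.04
Sum = 54.99
54.99 < 55 → No Credit

No Credit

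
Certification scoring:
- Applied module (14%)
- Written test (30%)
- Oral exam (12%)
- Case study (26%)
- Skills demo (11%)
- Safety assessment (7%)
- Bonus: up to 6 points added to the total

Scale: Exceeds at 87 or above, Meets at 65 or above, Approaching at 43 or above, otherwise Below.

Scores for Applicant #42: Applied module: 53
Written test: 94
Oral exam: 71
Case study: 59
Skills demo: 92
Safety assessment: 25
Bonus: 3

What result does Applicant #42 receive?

Weighted total:
  Applied module 53 × 0.14 = 7.42
  Written test 94 × 0.3 = 28.2
  Oral exam 71 × 0.12 = 8.52
  Case study 59 × 0.26 = 15.34
  Skills demo 92 × 0.11 = 10.12
  Safety assessment 25 × 0.07 = 1.75
Sum = 71.35
Bonus: 71.35 + 3 = 74.35
74.35 is ≥ 65 and < 87 → Meets

Meets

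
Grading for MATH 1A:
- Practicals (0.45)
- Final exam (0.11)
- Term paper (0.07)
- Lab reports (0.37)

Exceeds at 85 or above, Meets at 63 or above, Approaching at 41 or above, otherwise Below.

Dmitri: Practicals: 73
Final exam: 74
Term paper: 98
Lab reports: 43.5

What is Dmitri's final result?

Meets

Weighted total:
  Practicals 73 × 0.45 = 32.85
  Final exam 74 × 0.11 = 8.14
  Term paper 98 × 0.07 = 6.86
  Lab reports 43.5 × 0.37 = 16.095
Sum = 63.945
63.945 is ≥ 63 and < 85 → Meets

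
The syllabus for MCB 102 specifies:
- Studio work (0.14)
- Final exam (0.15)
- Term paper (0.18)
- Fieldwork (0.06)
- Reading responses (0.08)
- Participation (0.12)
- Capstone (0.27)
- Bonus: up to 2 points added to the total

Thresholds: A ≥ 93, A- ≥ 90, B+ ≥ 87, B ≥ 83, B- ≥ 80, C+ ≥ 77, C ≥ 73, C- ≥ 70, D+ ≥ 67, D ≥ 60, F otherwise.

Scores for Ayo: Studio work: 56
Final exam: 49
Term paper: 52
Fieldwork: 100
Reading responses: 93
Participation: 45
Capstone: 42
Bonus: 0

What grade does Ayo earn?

F

Weighted total:
  Studio work 56 × 0.14 = 7.84
  Final exam 49 × 0.15 = 7.35
  Term paper 52 × 0.18 = 9.36
  Fieldwork 100 × 0.06 = 6
  Reading responses 93 × 0.08 = 7.44
  Participation 45 × 0.12 = 5.4
  Capstone 42 × 0.27 = 11.34
Sum = 54.73
Bonus: 54.73 + 0 = 54.73
54.73 < 60 → F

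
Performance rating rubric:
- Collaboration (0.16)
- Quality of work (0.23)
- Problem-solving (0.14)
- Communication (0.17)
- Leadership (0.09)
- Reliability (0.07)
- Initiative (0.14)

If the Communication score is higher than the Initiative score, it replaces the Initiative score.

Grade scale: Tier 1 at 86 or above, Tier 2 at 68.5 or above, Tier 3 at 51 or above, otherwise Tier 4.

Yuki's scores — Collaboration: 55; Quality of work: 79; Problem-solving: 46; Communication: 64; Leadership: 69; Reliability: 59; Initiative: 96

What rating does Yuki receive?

Tier 3

Communication (64) ≤ Initiative (96), so Initiative stays at 96.
Weighted total:
  Collaboration 55 × 0.16 = 8.8
  Quality of work 79 × 0.23 = 18.17
  Problem-solving 46 × 0.14 = 6.44
  Communication 64 × 0.17 = 10.88
  Leadership 69 × 0.09 = 6.21
  Reliability 59 × 0.07 = 4.13
  Initiative 96 × 0.14 = 13.44
Sum = 68.07
68.07 is ≥ 51 and < 68.5 → Tier 3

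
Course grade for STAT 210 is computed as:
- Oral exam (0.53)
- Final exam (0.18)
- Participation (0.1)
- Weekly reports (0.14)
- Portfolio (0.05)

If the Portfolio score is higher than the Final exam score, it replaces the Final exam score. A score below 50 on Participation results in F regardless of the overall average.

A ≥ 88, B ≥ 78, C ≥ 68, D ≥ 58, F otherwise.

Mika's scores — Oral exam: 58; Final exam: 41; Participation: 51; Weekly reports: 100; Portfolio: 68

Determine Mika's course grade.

Portfolio (68) > Final exam (41), so Final exam counts as 68.
Participation score 51 ≥ 50: minimum met.
Weighted total:
  Oral exam 58 × 0.53 = 30.74
  Final exam 68 × 0.18 = 12.24
  Participation 51 × 0.1 = 5.1
  Weekly reports 100 × 0.14 = 14
  Portfolio 68 × 0.05 = 3.4
Sum = 65.48
65.48 is ≥ 58 and < 68 → D

D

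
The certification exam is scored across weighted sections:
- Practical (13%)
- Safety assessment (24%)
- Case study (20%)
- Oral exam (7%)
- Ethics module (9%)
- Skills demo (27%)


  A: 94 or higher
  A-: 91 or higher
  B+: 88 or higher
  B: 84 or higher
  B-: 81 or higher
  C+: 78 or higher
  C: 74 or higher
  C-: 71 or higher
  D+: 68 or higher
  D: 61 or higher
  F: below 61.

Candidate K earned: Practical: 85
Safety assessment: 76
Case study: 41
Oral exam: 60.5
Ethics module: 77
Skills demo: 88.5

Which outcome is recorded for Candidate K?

Weighted total:
  Practical 85 × 0.13 = 11.05
  Safety assessment 76 × 0.24 = 18.24
  Case study 41 × 0.2 = 8.2
  Oral exam 60.5 × 0.07 = 4.235
  Ethics module 77 × 0.09 = 6.93
  Skills demo 88.5 × 0.27 = 23.895
Sum = 72.55
72.55 is ≥ 71 and < 74 → C-

C-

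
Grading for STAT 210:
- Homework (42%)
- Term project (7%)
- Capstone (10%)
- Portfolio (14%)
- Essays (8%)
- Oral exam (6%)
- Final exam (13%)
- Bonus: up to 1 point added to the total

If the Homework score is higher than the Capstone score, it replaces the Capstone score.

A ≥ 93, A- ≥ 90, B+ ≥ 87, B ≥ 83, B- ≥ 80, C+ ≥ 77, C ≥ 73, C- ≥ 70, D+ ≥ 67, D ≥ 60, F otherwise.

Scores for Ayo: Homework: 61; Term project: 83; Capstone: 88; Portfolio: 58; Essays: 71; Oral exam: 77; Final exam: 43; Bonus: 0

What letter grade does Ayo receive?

Homework (61) ≤ Capstone (88), so Capstone stays at 88.
Weighted total:
  Homework 61 × 0.42 = 25.62
  Term project 83 × 0.07 = 5.81
  Capstone 88 × 0.1 = 8.8
  Portfolio 58 × 0.14 = 8.12
  Essays 71 × 0.08 = 5.68
  Oral exam 77 × 0.06 = 4.62
  Final exam 43 × 0.13 = 5.59
Sum = 64.24
Bonus: 64.24 + 0 = 64.24
64.24 is ≥ 60 and < 67 → D

D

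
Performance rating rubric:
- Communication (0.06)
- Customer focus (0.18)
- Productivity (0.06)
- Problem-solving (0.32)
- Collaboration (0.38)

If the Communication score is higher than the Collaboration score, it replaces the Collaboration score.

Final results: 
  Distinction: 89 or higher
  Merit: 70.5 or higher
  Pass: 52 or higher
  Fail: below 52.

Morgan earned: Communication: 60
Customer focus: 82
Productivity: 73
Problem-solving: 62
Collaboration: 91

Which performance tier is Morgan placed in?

Communication (60) ≤ Collaboration (91), so Collaboration stays at 91.
Weighted total:
  Communication 60 × 0.06 = 3.6
  Customer focus 82 × 0.18 = 14.76
  Productivity 73 × 0.06 = 4.38
  Problem-solving 62 × 0.32 = 19.84
  Collaboration 91 × 0.38 = 34.58
Sum = 77.16
77.16 is ≥ 70.5 and < 89 → Merit

Merit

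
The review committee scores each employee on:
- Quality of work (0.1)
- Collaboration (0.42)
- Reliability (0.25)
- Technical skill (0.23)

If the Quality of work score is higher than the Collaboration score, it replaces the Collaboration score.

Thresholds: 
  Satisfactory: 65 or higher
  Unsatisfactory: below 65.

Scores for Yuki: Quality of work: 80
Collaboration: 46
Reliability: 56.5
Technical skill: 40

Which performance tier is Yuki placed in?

Unsatisfactory

Quality of work (80) > Collaboration (46), so Collaboration counts as 80.
Weighted total:
  Quality of work 80 × 0.1 = 8
  Collaboration 80 × 0.42 = 33.6
  Reliability 56.5 × 0.25 = 14.125
  Technical skill 40 × 0.23 = 9.2
Sum = 64.925
64.925 < 65 → Unsatisfactory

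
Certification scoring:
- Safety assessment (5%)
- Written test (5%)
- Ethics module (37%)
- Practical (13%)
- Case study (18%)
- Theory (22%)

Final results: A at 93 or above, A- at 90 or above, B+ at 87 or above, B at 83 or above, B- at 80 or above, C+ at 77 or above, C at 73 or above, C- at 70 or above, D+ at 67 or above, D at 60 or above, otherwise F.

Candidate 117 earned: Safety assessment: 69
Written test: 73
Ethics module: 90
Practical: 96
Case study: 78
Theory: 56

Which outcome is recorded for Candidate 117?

Weighted total:
  Safety assessment 69 × 0.05 = 3.45
  Written test 73 × 0.05 = 3.65
  Ethics module 90 × 0.37 = 33.3
  Practical 96 × 0.13 = 12.48
  Case study 78 × 0.18 = 14.04
  Theory 56 × 0.22 = 12.32
Sum = 79.24
79.24 is ≥ 77 and < 80 → C+

C+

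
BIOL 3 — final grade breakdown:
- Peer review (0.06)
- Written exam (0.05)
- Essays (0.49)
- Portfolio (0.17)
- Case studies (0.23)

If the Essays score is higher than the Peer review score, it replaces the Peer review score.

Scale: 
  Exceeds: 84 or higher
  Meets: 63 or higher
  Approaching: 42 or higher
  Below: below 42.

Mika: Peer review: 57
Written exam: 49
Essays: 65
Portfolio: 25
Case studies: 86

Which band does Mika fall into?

Essays (65) > Peer review (57), so Peer review counts as 65.
Weighted total:
  Peer review 65 × 0.06 = 3.9
  Written exam 49 × 0.05 = 2.45
  Essays 65 × 0.49 = 31.85
  Portfolio 25 × 0.17 = 4.25
  Case studies 86 × 0.23 = 19.78
Sum = 62.23
62.23 is ≥ 42 and < 63 → Approaching

Approaching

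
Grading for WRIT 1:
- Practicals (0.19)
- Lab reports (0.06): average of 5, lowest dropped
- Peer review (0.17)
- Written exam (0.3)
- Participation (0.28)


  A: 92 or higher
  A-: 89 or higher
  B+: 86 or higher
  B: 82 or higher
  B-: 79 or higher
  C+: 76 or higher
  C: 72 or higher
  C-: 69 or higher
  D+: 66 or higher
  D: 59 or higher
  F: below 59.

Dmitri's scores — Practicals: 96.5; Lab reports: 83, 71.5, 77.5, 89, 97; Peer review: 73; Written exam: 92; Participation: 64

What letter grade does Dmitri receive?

Lab reports: drop 71.5 → average of remaining 4 = 346.5/4 = 86.625
Weighted total:
  Practicals 96.5 × 0.19 = 18.335
  Lab reports 86.625 × 0.06 = 5.1975
  Peer review 73 × 0.17 = 12.41
  Written exam 92 × 0.3 = 27.6
  Participation 64 × 0.28 = 17.92
Sum = 81.4625
81.4625 is ≥ 79 and < 82 → B-

B-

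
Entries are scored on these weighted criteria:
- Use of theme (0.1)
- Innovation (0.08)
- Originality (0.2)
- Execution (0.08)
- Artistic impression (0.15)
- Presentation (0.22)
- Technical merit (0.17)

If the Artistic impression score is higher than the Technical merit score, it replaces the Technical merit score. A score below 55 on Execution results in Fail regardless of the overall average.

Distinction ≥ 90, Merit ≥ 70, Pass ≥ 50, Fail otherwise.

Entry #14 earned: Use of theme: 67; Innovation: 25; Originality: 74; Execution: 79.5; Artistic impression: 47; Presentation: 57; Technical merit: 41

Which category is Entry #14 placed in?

Pass

Artistic impression (47) > Technical merit (41), so Technical merit counts as 47.
Execution score 79.5 ≥ 55: minimum met.
Weighted total:
  Use of theme 67 × 0.1 = 6.7
  Innovation 25 × 0.08 = 2
  Originality 74 × 0.2 = 14.8
  Execution 79.5 × 0.08 = 6.36
  Artistic impression 47 × 0.15 = 7.05
  Presentation 57 × 0.22 = 12.54
  Technical merit 47 × 0.17 = 7.99
Sum = 57.44
57.44 is ≥ 50 and < 70 → Pass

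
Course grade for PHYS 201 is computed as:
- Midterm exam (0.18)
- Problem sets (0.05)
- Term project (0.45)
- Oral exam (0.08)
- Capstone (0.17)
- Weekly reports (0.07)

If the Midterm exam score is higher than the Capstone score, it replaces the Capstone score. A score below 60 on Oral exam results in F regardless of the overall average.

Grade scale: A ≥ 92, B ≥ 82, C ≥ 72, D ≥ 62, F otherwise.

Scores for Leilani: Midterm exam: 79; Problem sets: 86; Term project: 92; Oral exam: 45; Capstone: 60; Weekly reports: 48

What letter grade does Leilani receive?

F

Midterm exam (79) > Capstone (60), so Capstone counts as 79.
Oral exam score 45 < 60: minimum not met.
Weighted total:
  Midterm exam 79 × 0.18 = 14.22
  Problem sets 86 × 0.05 = 4.3
  Term project 92 × 0.45 = 41.4
  Oral exam 45 × 0.08 = 3.6
  Capstone 79 × 0.17 = 13.43
  Weekly reports 48 × 0.07 = 3.36
Sum = 80.31
Because the Oral exam minimum was not met, the result is F.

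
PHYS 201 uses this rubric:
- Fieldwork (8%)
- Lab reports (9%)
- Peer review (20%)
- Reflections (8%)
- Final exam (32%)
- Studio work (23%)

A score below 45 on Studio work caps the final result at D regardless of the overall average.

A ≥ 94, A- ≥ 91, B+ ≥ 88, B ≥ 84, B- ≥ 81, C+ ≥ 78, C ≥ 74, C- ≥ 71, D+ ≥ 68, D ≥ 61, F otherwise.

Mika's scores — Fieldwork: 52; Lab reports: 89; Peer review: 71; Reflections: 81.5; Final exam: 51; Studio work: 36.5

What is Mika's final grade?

Studio work score 36.5 < 45: minimum not met.
Weighted total:
  Fieldwork 52 × 0.08 = 4.16
  Lab reports 89 × 0.09 = 8.01
  Peer review 71 × 0.2 = 14.2
  Reflections 81.5 × 0.08 = 6.52
  Final exam 51 × 0.32 = 16.32
  Studio work 36.5 × 0.23 = 8.395
Sum = 57.605
57.605 would be F; cap at D applies → F.

F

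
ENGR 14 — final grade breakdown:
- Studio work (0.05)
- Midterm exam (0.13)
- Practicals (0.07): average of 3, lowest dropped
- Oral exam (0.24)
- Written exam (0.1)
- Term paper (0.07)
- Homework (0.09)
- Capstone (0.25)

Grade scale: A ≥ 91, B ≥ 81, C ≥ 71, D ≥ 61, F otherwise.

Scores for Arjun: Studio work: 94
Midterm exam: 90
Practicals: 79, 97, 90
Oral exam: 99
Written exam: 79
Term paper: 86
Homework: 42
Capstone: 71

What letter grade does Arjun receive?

Practicals: drop 79 → average of remaining 2 = 187/2 = 93.5
Weighted total:
  Studio work 94 × 0.05 = 4.7
  Midterm exam 90 × 0.13 = 11.7
  Practicals 93.5 × 0.07 = 6.545
  Oral exam 99 × 0.24 = 23.76
  Written exam 79 × 0.1 = 7.9
  Term paper 86 × 0.07 = 6.02
  Homework 42 × 0.09 = 3.78
  Capstone 71 × 0.25 = 17.75
Sum = 82.155
82.155 is ≥ 81 and < 91 → B

B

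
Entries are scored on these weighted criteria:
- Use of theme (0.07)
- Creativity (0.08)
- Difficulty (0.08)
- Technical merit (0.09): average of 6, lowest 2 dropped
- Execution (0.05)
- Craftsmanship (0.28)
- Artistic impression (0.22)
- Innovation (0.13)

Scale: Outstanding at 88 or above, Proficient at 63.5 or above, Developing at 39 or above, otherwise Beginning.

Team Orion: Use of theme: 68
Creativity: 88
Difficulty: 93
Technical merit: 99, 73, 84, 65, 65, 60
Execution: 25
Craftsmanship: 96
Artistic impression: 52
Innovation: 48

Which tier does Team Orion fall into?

Proficient

Technical merit: drop 60, 65 → average of remaining 4 = 321/4 = 80.25
Weighted total:
  Use of theme 68 × 0.07 = 4.76
  Creativity 88 × 0.08 = 7.04
  Difficulty 93 × 0.08 = 7.44
  Technical merit 80.25 × 0.09 = 7.2225
  Execution 25 × 0.05 = 1.25
  Craftsmanship 96 × 0.28 = 26.88
  Artistic impression 52 × 0.22 = 11.44
  Innovation 48 × 0.13 = 6.24
Sum = 72.2725
72.2725 is ≥ 63.5 and < 88 → Proficient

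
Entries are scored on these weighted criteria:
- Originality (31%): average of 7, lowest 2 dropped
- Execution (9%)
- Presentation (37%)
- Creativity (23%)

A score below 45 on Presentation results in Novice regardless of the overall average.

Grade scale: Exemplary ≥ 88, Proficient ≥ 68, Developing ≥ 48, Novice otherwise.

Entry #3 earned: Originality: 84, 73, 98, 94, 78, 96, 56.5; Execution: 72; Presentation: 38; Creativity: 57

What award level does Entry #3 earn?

Originality: drop 56.5, 73 → average of remaining 5 = 450/5 = 90
Presentation score 38 < 45: minimum not met.
Weighted total:
  Originality 90 × 0.31 = 27.9
  Execution 72 × 0.09 = 6.48
  Presentation 38 × 0.37 = 14.06
  Creativity 57 × 0.23 = 13.11
Sum = 61.55
Because the Presentation minimum was not met, the result is Novice.

Novice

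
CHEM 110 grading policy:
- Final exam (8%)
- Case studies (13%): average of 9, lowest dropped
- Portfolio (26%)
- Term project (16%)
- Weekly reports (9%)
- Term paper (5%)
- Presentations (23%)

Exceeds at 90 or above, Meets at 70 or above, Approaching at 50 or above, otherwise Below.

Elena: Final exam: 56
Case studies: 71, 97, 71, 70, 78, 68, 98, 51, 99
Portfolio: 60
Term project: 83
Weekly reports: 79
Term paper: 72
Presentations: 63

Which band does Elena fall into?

Approaching

Case studies: drop 51 → average of remaining 8 = 652/8 = 81.5
Weighted total:
  Final exam 56 × 0.08 = 4.48
  Case studies 81.5 × 0.13 = 10.595
  Portfolio 60 × 0.26 = 15.6
  Term project 83 × 0.16 = 13.28
  Weekly reports 79 × 0.09 = 7.11
  Term paper 72 × 0.05 = 3.6
  Presentations 63 × 0.23 = 14.49
Sum = 69.155
69.155 is ≥ 50 and < 70 → Approaching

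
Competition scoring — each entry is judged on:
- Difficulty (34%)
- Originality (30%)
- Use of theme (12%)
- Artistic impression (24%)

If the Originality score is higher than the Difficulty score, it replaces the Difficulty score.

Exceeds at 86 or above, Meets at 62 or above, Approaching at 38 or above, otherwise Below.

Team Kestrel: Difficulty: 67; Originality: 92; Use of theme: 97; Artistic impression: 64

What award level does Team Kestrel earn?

Originality (92) > Difficulty (67), so Difficulty counts as 92.
Weighted total:
  Difficulty 92 × 0.34 = 31.28
  Originality 92 × 0.3 = 27.6
  Use of theme 97 × 0.12 = 11.64
  Artistic impression 64 × 0.24 = 15.36
Sum = 85.88
85.88 is ≥ 62 and < 86 → Meets

Meets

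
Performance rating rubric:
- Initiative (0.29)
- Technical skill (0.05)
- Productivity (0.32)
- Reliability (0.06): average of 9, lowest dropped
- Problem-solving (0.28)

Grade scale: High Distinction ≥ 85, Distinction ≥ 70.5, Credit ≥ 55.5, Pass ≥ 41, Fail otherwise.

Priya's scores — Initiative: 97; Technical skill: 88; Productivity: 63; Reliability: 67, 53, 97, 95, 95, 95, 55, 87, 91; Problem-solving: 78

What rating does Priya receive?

Distinction

Reliability: drop 53 → average of remaining 8 = 682/8 = 85.25
Weighted total:
  Initiative 97 × 0.29 = 28.13
  Technical skill 88 × 0.05 = 4.4
  Productivity 63 × 0.32 = 20.16
  Reliability 85.25 × 0.06 = 5.115
  Problem-solving 78 × 0.28 = 21.84
Sum = 79.645
79.645 is ≥ 70.5 and < 85 → Distinction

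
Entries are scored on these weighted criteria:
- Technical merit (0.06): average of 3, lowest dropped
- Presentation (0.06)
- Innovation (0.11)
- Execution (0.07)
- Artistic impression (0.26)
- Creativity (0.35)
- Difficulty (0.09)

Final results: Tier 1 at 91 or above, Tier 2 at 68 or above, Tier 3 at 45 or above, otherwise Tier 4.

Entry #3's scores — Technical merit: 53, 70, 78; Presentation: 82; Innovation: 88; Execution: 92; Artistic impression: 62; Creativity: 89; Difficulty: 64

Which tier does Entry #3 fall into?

Technical merit: drop 53 → average of remaining 2 = 148/2 = 74
Weighted total:
  Technical merit 74 × 0.06 = 4.44
  Presentation 82 × 0.06 = 4.92
  Innovation 88 × 0.11 = 9.68
  Execution 92 × 0.07 = 6.44
  Artistic impression 62 × 0.26 = 16.12
  Creativity 89 × 0.35 = 31.15
  Difficulty 64 × 0.09 = 5.76
Sum = 78.51
78.51 is ≥ 68 and < 91 → Tier 2

Tier 2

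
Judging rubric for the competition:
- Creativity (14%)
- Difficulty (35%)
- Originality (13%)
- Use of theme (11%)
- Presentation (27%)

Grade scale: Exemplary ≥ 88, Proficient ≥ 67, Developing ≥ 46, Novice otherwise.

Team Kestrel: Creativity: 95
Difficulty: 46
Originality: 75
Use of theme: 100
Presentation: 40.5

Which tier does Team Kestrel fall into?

Developing

Weighted total:
  Creativity 95 × 0.14 = 13.3
  Difficulty 46 × 0.35 = 16.1
  Originality 75 × 0.13 = 9.75
  Use of theme 100 × 0.11 = 11
  Presentation 40.5 × 0.27 = 10.935
Sum = 61.085
61.085 is ≥ 46 and < 67 → Developing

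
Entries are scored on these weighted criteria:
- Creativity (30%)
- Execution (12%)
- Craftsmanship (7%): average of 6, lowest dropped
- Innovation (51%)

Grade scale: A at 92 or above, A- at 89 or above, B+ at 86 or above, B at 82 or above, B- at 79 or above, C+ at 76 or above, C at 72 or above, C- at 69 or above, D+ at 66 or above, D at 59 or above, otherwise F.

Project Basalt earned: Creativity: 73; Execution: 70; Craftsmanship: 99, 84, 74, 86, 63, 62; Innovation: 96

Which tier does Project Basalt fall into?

B

Craftsmanship: drop 62 → average of remaining 5 = 406/5 = 81.2
Weighted total:
  Creativity 73 × 0.3 = 21.9
  Execution 70 × 0.12 = 8.4
  Craftsmanship 81.2 × 0.07 = 5.684
  Innovation 96 × 0.51 = 48.96
Sum = 84.944
84.944 is ≥ 82 and < 86 → B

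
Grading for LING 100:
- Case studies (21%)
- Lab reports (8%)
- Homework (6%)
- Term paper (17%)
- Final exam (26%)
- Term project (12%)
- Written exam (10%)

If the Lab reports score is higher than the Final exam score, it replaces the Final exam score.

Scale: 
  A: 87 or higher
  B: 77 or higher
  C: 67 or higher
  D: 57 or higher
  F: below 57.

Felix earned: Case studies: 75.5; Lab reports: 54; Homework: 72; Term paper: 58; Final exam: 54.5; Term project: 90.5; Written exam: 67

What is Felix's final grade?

D

Lab reports (54) ≤ Final exam (54.5), so Final exam stays at 54.5.
Weighted total:
  Case studies 75.5 × 0.21 = 15.855
  Lab reports 54 × 0.08 = 4.32
  Homework 72 × 0.06 = 4.32
  Term paper 58 × 0.17 = 9.86
  Final exam 54.5 × 0.26 = 14.17
  Term project 90.5 × 0.12 = 10.86
  Written exam 67 × 0.1 = 6.7
Sum = 66.085
66.085 is ≥ 57 and < 67 → D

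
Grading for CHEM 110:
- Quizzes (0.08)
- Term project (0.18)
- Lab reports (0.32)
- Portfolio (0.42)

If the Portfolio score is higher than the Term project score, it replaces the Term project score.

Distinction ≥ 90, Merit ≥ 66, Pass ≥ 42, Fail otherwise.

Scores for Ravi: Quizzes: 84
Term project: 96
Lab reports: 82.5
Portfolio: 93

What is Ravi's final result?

Merit

Portfolio (93) ≤ Term project (96), so Term project stays at 96.
Weighted total:
  Quizzes 84 × 0.08 = 6.72
  Term project 96 × 0.18 = 17.28
  Lab reports 82.5 × 0.32 = 26.4
  Portfolio 93 × 0.42 = 39.06
Sum = 89.46
89.46 is ≥ 66 and < 90 → Merit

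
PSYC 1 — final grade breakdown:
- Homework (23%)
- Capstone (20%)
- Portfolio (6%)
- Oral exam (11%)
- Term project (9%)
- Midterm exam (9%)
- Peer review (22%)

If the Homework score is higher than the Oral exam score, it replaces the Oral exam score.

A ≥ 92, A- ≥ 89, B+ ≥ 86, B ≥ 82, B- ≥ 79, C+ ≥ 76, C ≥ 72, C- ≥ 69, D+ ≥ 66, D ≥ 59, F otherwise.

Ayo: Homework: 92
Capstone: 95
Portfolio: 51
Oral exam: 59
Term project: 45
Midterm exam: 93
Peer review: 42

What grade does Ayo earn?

Homework (92) > Oral exam (59), so Oral exam counts as 92.
Weighted total:
  Homework 92 × 0.23 = 21.16
  Capstone 95 × 0.2 = 19
  Portfolio 51 × 0.06 = 3.06
  Oral exam 92 × 0.11 = 10.12
  Term project 45 × 0.09 = 4.05
  Midterm exam 93 × 0.09 = 8.37
  Peer review 42 × 0.22 = 9.24
Sum = 75
75 is ≥ 72 and < 76 → C

C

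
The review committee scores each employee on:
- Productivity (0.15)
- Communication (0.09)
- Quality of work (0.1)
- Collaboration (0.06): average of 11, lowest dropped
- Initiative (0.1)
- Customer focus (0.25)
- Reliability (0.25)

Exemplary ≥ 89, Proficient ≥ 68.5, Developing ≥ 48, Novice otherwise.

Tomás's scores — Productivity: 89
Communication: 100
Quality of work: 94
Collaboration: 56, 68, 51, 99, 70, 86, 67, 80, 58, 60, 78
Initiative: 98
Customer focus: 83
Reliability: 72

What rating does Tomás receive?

Proficient

Collaboration: drop 51 → average of remaining 10 = 722/10 = 72.2
Weighted total:
  Productivity 89 × 0.15 = 13.35
  Communication 100 × 0.09 = 9
  Quality of work 94 × 0.1 = 9.4
  Collaboration 72.2 × 0.06 = 4.332
  Initiative 98 × 0.1 = 9.8
  Customer focus 83 × 0.25 = 20.75
  Reliability 72 × 0.25 = 18
Sum = 84.632
84.632 is ≥ 68.5 and < 89 → Proficient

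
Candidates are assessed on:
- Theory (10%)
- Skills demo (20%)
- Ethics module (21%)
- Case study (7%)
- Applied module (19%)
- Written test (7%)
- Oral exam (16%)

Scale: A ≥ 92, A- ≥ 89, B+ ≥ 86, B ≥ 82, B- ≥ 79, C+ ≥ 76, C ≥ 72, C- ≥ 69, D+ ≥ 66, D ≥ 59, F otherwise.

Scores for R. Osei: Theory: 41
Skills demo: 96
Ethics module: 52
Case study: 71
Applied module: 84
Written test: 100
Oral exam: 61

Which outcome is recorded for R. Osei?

C-

Weighted total:
  Theory 41 × 0.1 = 4.1
  Skills demo 96 × 0.2 = 19.2
  Ethics module 52 × 0.21 = 10.92
  Case study 71 × 0.07 = 4.97
  Applied module 84 × 0.19 = 15.96
  Written test 100 × 0.07 = 7
  Oral exam 61 × 0.16 = 9.76
Sum = 71.91
71.91 is ≥ 69 and < 72 → C-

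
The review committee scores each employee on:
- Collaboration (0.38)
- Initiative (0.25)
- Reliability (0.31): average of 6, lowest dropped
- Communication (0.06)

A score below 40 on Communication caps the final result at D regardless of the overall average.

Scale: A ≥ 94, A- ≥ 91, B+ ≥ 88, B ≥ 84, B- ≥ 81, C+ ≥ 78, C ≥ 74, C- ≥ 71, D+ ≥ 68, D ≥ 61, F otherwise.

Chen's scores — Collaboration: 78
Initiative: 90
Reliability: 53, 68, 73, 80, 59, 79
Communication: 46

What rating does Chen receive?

C

Reliability: drop 53 → average of remaining 5 = 359/5 = 71.8
Communication score 46 ≥ 40: minimum met.
Weighted total:
  Collaboration 78 × 0.38 = 29.64
  Initiative 90 × 0.25 = 22.5
  Reliability 71.8 × 0.31 = 22.258
  Communication 46 × 0.06 = 2.76
Sum = 77.158
77.158 is ≥ 74 and < 78 → C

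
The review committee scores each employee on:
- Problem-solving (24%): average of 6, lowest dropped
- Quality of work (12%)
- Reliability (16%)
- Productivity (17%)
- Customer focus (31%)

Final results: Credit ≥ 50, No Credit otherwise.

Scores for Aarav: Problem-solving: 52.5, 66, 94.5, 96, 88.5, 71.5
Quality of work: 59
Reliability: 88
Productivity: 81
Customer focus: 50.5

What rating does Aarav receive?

Problem-solving: drop 52.5 → average of remaining 5 = 416.5/5 = 83.3
Weighted total:
  Problem-solving 83.3 × 0.24 = 19.992
  Quality of work 59 × 0.12 = 7.08
  Reliability 88 × 0.16 = 14.08
  Productivity 81 × 0.17 = 13.77
  Customer focus 50.5 × 0.31 = 15.655
Sum = 70.577
70.577 ≥ 50 → Credit

Credit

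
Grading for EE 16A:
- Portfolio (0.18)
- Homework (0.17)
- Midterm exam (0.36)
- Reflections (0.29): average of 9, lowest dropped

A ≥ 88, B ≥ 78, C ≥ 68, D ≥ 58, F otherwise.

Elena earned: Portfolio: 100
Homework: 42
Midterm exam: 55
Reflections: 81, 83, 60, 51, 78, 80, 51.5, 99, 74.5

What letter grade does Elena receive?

D

Reflections: drop 51 → average of remaining 8 = 607/8 = 75.875
Weighted total:
  Portfolio 100 × 0.18 = 18
  Homework 42 × 0.17 = 7.14
  Midterm exam 55 × 0.36 = 19.8
  Reflections 75.875 × 0.29 = 22.00375
Sum = 66.94375
66.94375 is ≥ 58 and < 68 → D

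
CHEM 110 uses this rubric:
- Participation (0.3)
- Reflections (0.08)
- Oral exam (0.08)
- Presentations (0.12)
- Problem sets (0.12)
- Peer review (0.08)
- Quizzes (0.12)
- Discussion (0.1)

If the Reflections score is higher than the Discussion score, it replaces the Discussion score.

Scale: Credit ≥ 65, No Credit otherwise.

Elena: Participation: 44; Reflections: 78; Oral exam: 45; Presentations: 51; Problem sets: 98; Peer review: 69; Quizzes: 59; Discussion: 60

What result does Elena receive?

No Credit

Reflections (78) > Discussion (60), so Discussion counts as 78.
Weighted total:
  Participation 44 × 0.3 = 13.2
  Reflections 78 × 0.08 = 6.24
  Oral exam 45 × 0.08 = 3.6
  Presentations 51 × 0.12 = 6.12
  Problem sets 98 × 0.12 = 11.76
  Peer review 69 × 0.08 = 5.52
  Quizzes 59 × 0.12 = 7.08
  Discussion 78 × 0.1 = 7.8
Sum = 61.32
61.32 < 65 → No Credit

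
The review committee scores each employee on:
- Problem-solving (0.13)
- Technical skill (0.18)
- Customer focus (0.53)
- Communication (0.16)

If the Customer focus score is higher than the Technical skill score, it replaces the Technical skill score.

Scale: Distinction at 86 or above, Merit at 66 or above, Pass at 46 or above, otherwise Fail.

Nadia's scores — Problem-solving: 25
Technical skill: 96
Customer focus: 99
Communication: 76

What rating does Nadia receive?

Merit

Customer focus (99) > Technical skill (96), so Technical skill counts as 99.
Weighted total:
  Problem-solving 25 × 0.13 = 3.25
  Technical skill 99 × 0.18 = 17.82
  Customer focus 99 × 0.53 = 52.47
  Communication 76 × 0.16 = 12.16
Sum = 85.7
85.7 is ≥ 66 and < 86 → Merit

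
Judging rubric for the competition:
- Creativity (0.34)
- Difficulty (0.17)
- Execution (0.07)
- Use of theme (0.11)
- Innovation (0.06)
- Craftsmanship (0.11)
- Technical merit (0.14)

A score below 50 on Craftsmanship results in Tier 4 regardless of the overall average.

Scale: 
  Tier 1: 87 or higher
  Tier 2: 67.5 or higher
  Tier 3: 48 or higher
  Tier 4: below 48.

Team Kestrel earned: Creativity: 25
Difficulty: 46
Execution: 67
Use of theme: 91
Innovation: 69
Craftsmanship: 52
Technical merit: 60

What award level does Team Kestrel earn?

Craftsmanship score 52 ≥ 50: minimum met.
Weighted total:
  Creativity 25 × 0.34 = 8.5
  Difficulty 46 × 0.17 = 7.82
  Execution 67 × 0.07 = 4.69
  Use of theme 91 × 0.11 = 10.01
  Innovation 69 × 0.06 = 4.14
  Craftsmanship 52 × 0.11 = 5.72
  Technical merit 60 × 0.14 = 8.4
Sum = 49.28
49.28 is ≥ 48 and < 67.5 → Tier 3

Tier 3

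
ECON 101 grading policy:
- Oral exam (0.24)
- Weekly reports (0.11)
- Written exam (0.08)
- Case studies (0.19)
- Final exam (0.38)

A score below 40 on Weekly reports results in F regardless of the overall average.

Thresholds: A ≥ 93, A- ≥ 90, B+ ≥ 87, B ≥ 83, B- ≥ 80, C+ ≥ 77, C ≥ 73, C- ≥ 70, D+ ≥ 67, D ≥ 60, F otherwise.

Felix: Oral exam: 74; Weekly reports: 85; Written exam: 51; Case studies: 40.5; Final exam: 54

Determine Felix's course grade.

F

Weekly reports score 85 ≥ 40: minimum met.
Weighted total:
  Oral exam 74 × 0.24 = 17.76
  Weekly reports 85 × 0.11 = 9.35
  Written exam 51 × 0.08 = 4.08
  Case studies 40.5 × 0.19 = 7.695
  Final exam 54 × 0.38 = 20.52
Sum = 59.405
59.405 < 60 → F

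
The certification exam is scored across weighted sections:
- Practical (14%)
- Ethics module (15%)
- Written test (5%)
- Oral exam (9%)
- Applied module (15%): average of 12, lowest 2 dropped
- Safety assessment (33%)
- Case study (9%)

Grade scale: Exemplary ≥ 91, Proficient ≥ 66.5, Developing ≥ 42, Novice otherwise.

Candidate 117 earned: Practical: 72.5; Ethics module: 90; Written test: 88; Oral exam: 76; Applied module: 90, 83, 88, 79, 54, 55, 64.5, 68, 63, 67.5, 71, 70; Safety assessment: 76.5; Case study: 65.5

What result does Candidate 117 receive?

Applied module: drop 54, 55 → average of remaining 10 = 744/10 = 74.4
Weighted total:
  Practical 72.5 × 0.14 = 10.15
  Ethics module 90 × 0.15 = 13.5
  Written test 88 × 0.05 = 4.4
  Oral exam 76 × 0.09 = 6.84
  Applied module 74.4 × 0.15 = 11.16
  Safety assessment 76.5 × 0.33 = 25.245
  Case study 65.5 × 0.09 = 5.895
Sum = 77.19
77.19 is ≥ 66.5 and < 91 → Proficient

Proficient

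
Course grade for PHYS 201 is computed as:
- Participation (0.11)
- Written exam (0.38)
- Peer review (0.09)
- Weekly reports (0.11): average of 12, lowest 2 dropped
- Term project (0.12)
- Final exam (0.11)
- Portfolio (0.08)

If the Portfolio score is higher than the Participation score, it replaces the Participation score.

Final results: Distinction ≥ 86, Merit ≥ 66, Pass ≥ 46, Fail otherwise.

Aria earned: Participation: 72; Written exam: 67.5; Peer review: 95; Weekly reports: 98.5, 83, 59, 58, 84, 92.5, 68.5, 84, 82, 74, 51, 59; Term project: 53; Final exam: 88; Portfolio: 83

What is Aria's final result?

Weekly reports: drop 51, 58 → average of remaining 10 = 784.5/10 = 78.45
Portfolio (83) > Participation (72), so Participation counts as 83.
Weighted total:
  Participation 83 × 0.11 = 9.13
  Written exam 67.5 × 0.38 = 25.65
  Peer review 95 × 0.09 = 8.55
  Weekly reports 78.45 × 0.11 = 8.6295
  Term project 53 × 0.12 = 6.36
  Final exam 88 × 0.11 = 9.68
  Portfolio 83 × 0.08 = 6.64
Sum = 74.6395
74.6395 is ≥ 66 and < 86 → Merit

Merit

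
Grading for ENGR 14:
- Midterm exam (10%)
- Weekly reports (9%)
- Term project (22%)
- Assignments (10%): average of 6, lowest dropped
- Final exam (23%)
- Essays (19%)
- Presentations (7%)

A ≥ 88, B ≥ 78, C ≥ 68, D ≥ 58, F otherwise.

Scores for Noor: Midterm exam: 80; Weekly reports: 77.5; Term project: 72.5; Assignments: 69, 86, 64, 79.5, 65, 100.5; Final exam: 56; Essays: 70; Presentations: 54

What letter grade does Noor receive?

Assignments: drop 64 → average of remaining 5 = 400/5 = 80
Weighted total:
  Midterm exam 80 × 0.1 = 8
  Weekly reports 77.5 × 0.09 = 6.975
  Term project 72.5 × 0.22 = 15.95
  Assignments 80 × 0.1 = 8
  Final exam 56 × 0.23 = 12.88
  Essays 70 × 0.19 = 13.3
  Presentations 54 × 0.07 = 3.78
Sum = 68.885
68.885 is ≥ 68 and < 78 → C

C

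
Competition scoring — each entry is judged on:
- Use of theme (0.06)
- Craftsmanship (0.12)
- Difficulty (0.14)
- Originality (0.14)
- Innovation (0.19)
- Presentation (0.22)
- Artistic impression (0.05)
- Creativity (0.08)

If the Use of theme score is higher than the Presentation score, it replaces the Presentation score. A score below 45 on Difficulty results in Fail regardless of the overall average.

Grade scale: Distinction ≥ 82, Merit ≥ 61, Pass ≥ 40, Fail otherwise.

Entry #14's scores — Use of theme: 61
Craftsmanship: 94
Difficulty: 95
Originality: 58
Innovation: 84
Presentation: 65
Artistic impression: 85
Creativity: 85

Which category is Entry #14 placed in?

Use of theme (61) ≤ Presentation (65), so Presentation stays at 65.
Difficulty score 95 ≥ 45: minimum met.
Weighted total:
  Use of theme 61 × 0.06 = 3.66
  Craftsmanship 94 × 0.12 = 11.28
  Difficulty 95 × 0.14 = 13.3
  Originality 58 × 0.14 = 8.12
  Innovation 84 × 0.19 = 15.96
  Presentation 65 × 0.22 = 14.3
  Artistic impression 85 × 0.05 = 4.25
  Creativity 85 × 0.08 = 6.8
Sum = 77.67
77.67 is ≥ 61 and < 82 → Merit

Merit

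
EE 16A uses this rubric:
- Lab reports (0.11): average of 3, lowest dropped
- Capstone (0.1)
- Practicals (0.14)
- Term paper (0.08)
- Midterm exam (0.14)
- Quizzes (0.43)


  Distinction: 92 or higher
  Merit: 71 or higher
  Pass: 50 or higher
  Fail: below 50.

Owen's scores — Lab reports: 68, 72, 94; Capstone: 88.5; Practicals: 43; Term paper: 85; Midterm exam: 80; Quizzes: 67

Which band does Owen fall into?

Pass

Lab reports: drop 68 → average of remaining 2 = 166/2 = 83
Weighted total:
  Lab reports 83 × 0.11 = 9.13
  Capstone 88.5 × 0.1 = 8.85
  Practicals 43 × 0.14 = 6.02
  Term paper 85 × 0.08 = 6.8
  Midterm exam 80 × 0.14 = 11.2
  Quizzes 67 × 0.43 = 28.81
Sum = 70.81
70.81 is ≥ 50 and < 71 → Pass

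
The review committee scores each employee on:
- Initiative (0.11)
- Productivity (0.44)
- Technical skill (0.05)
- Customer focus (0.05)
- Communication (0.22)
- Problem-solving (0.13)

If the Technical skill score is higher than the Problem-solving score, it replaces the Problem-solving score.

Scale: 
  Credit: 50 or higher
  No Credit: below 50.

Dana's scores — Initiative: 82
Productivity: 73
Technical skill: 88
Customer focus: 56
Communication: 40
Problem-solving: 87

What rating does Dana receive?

Technical skill (88) > Problem-solving (87), so Problem-solving counts as 88.
Weighted total:
  Initiative 82 × 0.11 = 9.02
  Productivity 73 × 0.44 = 32.12
  Technical skill 88 × 0.05 = 4.4
  Customer focus 56 × 0.05 = 2.8
  Communication 40 × 0.22 = 8.8
  Problem-solving 88 × 0.13 = 11.44
Sum = 68.58
68.58 ≥ 50 → Credit

Credit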